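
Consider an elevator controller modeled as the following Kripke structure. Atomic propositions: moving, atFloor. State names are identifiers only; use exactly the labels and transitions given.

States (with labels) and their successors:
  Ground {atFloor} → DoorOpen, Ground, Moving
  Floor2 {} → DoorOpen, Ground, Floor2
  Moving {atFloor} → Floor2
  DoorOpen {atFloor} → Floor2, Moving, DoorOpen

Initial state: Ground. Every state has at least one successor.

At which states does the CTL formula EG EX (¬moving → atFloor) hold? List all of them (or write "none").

States satisfying EX (¬moving → atFloor): {Ground, Floor2, DoorOpen}.
States satisfying EG EX (¬moving → atFloor): {Ground, Floor2, DoorOpen}.

{Ground, Floor2, DoorOpen}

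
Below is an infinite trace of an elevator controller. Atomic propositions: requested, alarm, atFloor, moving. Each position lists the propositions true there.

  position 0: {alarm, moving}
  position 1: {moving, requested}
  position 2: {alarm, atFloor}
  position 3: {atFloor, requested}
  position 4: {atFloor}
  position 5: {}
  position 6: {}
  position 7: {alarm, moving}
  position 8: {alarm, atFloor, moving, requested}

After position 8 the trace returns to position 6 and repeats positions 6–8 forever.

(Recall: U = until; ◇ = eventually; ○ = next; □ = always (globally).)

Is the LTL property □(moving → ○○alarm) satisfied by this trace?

Violated

moving → ○○alarm must hold at every position from 0 onward. It fails at position 1, so □(moving → ○○alarm) is false.
Positions where moving holds: 0, 1, 7, 8.
Check ○○alarm at each: 0→ok, 1→fails, 7→fails, 8→ok.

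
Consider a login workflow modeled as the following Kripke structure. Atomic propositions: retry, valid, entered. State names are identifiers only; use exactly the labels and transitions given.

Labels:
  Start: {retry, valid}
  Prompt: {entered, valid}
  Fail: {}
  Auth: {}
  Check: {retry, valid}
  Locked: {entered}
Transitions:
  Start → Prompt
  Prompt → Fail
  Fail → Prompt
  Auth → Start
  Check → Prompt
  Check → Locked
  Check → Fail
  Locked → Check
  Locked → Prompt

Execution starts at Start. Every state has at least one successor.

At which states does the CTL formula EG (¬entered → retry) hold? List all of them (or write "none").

{Check, Locked}

States satisfying ¬entered → retry: {Start, Prompt, Check, Locked}.
States satisfying EG (¬entered → retry): {Check, Locked}.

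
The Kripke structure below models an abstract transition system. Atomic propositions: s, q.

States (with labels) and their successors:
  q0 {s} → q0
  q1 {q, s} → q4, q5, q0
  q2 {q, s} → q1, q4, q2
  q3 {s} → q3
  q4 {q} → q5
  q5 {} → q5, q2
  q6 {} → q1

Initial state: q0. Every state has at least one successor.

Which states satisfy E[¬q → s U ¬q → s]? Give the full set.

States satisfying ¬q → s: {q0, q1, q2, q3, q4}.
States satisfying E[¬q → s U ¬q → s]: {q0, q1, q2, q3, q4}.

{q0, q1, q2, q3, q4}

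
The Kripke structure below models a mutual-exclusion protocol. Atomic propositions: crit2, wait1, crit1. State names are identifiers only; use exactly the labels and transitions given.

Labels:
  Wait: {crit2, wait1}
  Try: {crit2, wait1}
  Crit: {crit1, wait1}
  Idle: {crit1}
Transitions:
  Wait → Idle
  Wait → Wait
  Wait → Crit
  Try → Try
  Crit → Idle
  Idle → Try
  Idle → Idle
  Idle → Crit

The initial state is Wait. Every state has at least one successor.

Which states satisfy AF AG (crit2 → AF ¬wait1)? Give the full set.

States satisfying AG (crit2 → AF ¬wait1): ∅.
States satisfying AF AG (crit2 → AF ¬wait1): ∅.

none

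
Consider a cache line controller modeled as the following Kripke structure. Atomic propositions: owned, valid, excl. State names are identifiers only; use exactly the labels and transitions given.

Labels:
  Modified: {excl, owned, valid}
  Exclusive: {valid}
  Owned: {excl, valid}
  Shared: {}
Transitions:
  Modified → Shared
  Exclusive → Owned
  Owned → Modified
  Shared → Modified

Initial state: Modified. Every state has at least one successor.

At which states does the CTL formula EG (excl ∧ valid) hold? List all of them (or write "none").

none

States satisfying excl ∧ valid: {Modified, Owned}.
States satisfying EG (excl ∧ valid): ∅.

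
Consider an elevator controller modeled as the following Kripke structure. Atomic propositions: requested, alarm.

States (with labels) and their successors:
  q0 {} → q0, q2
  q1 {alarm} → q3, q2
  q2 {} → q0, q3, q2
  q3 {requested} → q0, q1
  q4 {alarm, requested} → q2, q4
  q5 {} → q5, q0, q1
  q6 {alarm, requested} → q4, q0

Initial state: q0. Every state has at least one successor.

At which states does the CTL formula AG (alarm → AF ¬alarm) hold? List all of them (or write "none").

States satisfying alarm → AF ¬alarm: {q0, q1, q2, q3, q5}.
States satisfying AG (alarm → AF ¬alarm): {q0, q1, q2, q3, q5}.

{q0, q1, q2, q3, q5}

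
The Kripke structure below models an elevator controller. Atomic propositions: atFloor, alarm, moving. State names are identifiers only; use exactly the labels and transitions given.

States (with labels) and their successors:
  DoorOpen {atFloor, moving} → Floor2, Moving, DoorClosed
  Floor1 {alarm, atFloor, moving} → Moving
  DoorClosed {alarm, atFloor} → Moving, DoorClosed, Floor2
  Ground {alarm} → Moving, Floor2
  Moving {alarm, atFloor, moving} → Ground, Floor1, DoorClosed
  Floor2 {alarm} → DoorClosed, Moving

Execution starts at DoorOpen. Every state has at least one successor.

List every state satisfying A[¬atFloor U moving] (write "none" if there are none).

{DoorOpen, Floor1, Moving}

States satisfying ¬atFloor: {Ground, Floor2}.
States satisfying moving: {DoorOpen, Floor1, Moving}.
States satisfying A[¬atFloor U moving]: {DoorOpen, Floor1, Moving}.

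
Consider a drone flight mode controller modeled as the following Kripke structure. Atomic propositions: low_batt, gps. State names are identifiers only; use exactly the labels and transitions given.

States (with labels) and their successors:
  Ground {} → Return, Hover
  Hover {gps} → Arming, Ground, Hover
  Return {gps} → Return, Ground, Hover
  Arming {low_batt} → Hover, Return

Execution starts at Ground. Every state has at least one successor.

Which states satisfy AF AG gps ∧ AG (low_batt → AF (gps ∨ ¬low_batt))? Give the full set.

none

States satisfying AG gps: ∅.
States satisfying AF AG gps: ∅.
States satisfying low_batt → AF (gps ∨ ¬low_batt): {Ground, Hover, Return, Arming}.
States satisfying AG (low_batt → AF (gps ∨ ¬low_batt)): {Ground, Hover, Return, Arming}.
States satisfying AF AG gps ∧ AG (low_batt → AF (gps ∨ ¬low_batt)): ∅.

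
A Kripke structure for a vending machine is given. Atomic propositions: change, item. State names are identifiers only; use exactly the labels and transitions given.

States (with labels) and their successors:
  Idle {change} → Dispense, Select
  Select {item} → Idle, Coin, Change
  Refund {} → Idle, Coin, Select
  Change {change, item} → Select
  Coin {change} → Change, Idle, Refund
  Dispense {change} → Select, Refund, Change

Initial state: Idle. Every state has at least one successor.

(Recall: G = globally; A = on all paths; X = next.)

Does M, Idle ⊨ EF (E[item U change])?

Satisfied

States satisfying E[item U change]: {Idle, Select, Change, Coin, Dispense}.
States satisfying EF (E[item U change]): {Idle, Select, Refund, Change, Coin, Dispense}.
Some path from Idle reaches a state where E[item U change] holds.
Idle ∈ Sat(EF (E[item U change])).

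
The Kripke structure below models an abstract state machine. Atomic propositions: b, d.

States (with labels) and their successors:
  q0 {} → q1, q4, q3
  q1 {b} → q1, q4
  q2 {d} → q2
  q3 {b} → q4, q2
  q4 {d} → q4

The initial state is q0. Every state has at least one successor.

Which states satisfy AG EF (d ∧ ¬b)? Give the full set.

States satisfying EF (d ∧ ¬b): {q0, q1, q2, q3, q4}.
States satisfying AG EF (d ∧ ¬b): {q0, q1, q2, q3, q4}.

{q0, q1, q2, q3, q4}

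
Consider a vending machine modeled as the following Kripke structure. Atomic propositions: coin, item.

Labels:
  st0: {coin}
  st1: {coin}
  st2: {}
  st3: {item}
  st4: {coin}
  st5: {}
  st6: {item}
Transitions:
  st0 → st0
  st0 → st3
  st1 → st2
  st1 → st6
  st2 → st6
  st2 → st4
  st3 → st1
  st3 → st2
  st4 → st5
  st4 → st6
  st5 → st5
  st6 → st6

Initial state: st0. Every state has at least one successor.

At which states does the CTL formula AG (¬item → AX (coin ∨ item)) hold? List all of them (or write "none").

States satisfying ¬item → AX (coin ∨ item): {st0, st2, st3, st6}.
States satisfying AG (¬item → AX (coin ∨ item)): {st6}.

{st6}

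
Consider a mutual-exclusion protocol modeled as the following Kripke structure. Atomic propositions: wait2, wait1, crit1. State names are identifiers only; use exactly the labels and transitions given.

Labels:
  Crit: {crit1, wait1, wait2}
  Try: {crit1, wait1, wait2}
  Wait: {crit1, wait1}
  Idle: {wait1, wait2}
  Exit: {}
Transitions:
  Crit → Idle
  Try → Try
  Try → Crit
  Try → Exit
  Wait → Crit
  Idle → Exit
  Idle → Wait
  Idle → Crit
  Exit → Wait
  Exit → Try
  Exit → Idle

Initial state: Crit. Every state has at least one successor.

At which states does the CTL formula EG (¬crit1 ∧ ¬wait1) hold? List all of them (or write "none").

none

States satisfying ¬crit1 ∧ ¬wait1: {Exit}.
States satisfying EG (¬crit1 ∧ ¬wait1): ∅.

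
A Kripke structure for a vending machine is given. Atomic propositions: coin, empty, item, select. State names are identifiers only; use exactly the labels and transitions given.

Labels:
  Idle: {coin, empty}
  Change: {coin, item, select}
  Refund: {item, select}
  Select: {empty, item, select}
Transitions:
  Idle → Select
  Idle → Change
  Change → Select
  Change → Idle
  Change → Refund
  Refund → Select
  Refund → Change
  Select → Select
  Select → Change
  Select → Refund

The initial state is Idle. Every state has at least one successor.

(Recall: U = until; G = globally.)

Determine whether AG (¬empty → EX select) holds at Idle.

Satisfied

States satisfying ¬empty → EX select: {Idle, Change, Refund, Select}.
States satisfying AG (¬empty → EX select): {Idle, Change, Refund, Select}.
Every state reachable from Idle satisfies ¬empty → EX select.
Idle ∈ Sat(AG (¬empty → EX select)).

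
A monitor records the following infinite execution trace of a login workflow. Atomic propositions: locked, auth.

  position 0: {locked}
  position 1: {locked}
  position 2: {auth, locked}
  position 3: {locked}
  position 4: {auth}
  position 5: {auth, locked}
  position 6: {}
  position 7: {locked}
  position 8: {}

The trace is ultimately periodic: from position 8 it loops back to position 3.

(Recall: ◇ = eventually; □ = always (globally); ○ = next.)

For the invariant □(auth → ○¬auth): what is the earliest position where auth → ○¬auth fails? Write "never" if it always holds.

4

Check auth → ○¬auth at each position in order: 0 ✓, 1 ✓, 2 ✓, 3 ✓.
At position 4 the labels are {auth} and the next position 5 has {auth, locked}, so auth → ○¬auth is false there. This is the first violation.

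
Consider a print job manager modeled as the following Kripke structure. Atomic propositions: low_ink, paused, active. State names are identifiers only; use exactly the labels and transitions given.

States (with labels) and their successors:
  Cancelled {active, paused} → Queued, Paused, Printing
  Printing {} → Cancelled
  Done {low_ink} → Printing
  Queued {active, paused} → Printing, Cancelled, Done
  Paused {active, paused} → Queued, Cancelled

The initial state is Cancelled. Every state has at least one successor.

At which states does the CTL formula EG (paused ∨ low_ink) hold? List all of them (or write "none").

{Cancelled, Queued, Paused}

States satisfying paused ∨ low_ink: {Cancelled, Done, Queued, Paused}.
States satisfying EG (paused ∨ low_ink): {Cancelled, Queued, Paused}.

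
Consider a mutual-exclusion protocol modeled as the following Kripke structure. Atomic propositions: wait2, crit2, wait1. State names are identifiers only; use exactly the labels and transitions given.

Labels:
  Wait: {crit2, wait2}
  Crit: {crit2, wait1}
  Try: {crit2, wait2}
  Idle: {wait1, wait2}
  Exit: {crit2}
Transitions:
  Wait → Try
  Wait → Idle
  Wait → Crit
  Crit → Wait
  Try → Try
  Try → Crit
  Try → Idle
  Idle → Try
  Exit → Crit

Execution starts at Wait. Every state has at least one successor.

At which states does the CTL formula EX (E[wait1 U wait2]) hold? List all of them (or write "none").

States satisfying E[wait1 U wait2]: {Wait, Crit, Try, Idle}.
States satisfying EX (E[wait1 U wait2]): {Wait, Crit, Try, Idle, Exit}.

{Wait, Crit, Try, Idle, Exit}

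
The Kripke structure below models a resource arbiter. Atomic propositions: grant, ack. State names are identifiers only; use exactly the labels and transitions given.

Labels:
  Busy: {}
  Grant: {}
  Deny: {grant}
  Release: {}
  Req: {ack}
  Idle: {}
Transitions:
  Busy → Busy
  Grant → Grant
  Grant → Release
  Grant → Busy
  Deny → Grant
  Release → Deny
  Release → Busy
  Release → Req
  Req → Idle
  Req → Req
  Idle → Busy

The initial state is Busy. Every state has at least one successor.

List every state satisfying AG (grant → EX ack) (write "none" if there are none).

States satisfying grant → EX ack: {Busy, Grant, Release, Req, Idle}.
States satisfying AG (grant → EX ack): {Busy, Req, Idle}.

{Busy, Req, Idle}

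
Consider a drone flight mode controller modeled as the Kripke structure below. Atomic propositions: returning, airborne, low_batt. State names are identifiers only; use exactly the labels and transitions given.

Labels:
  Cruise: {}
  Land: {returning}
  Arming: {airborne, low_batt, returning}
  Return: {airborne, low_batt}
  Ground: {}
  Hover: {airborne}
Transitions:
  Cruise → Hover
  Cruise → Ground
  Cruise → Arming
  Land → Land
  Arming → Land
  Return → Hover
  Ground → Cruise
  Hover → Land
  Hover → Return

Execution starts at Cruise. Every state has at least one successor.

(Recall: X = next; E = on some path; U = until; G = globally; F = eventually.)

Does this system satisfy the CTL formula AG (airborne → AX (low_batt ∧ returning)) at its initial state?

No

States satisfying airborne → AX (low_batt ∧ returning): {Cruise, Land, Ground}.
States satisfying AG (airborne → AX (low_batt ∧ returning)): {Land}.
Arming is reachable from Cruise and violates airborne → AX (low_batt ∧ returning), so AG fails at Cruise.
Cruise ∉ Sat(AG (airborne → AX (low_batt ∧ returning))).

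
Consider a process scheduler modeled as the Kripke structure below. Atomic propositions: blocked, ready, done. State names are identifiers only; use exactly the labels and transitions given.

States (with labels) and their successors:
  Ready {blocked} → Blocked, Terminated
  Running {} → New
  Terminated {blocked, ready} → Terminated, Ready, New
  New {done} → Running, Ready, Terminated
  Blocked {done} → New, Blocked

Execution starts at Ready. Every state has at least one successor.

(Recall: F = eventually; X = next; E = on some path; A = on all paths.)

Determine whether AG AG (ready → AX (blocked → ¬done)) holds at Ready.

States satisfying AG (ready → AX (blocked → ¬done)): {Ready, Running, Terminated, New, Blocked}.
States satisfying AG AG (ready → AX (blocked → ¬done)): {Ready, Running, Terminated, New, Blocked}.
Every state reachable from Ready satisfies AG (ready → AX (blocked → ¬done)).
Ready ∈ Sat(AG AG (ready → AX (blocked → ¬done))).

Satisfied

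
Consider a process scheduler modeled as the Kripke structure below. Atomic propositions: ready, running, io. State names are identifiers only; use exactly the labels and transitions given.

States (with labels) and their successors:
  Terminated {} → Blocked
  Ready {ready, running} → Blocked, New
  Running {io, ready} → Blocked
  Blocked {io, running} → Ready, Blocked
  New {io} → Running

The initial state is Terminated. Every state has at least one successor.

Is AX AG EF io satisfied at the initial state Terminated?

Holds

States satisfying AG EF io: {Terminated, Ready, Running, Blocked, New}.
States satisfying AX AG EF io: {Terminated, Ready, Running, Blocked, New}.
Terminated ∈ Sat(AX AG EF io).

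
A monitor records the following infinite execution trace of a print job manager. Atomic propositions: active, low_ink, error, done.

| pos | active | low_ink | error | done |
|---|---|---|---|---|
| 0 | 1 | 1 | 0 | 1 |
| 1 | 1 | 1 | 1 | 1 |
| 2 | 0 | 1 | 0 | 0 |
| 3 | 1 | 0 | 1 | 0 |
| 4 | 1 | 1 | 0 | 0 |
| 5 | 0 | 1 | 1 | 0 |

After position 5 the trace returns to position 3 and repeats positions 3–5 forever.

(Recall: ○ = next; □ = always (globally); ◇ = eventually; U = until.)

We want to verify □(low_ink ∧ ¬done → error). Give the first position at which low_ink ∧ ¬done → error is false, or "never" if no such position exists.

Check low_ink ∧ ¬done → error at each position in order: 0 ✓, 1 ✓.
At position 2 the labels are {low_ink}, so low_ink ∧ ¬done → error is false there. This is the first violation.

2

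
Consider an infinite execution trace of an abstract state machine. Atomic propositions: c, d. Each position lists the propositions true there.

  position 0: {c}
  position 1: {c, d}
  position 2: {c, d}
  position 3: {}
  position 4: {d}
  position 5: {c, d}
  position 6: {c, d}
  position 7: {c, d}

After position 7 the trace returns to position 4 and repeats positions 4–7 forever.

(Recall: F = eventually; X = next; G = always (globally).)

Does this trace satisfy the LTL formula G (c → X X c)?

Does not hold

c → X X c must hold at every position from 0 onward. It fails at position 1, so G (c → X X c) is false.
Positions where c holds: 0, 1, 2, 5, 6, 7.
Check X X c at each: 0→ok, 1→fails, 2→fails, 5→ok, 6→fails, 7→ok.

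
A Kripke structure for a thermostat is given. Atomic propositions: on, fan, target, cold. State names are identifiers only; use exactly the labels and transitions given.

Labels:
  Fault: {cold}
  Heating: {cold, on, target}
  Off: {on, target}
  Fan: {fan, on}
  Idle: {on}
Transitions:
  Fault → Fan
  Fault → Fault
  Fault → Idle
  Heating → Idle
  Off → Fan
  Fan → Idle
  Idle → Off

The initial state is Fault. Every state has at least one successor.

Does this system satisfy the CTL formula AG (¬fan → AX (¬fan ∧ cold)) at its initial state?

Violated

States satisfying ¬fan → AX (¬fan ∧ cold): {Fan}.
States satisfying AG (¬fan → AX (¬fan ∧ cold)): ∅.
Fault is reachable from Fault and violates ¬fan → AX (¬fan ∧ cold), so AG fails at Fault.
Fault ∉ Sat(AG (¬fan → AX (¬fan ∧ cold))).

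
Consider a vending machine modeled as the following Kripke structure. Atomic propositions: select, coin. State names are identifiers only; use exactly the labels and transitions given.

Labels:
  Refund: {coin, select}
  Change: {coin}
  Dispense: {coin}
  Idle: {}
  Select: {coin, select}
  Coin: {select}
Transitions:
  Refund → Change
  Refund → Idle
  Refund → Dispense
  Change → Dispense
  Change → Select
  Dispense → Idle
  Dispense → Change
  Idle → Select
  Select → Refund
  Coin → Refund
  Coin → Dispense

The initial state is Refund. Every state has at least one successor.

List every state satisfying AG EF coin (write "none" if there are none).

States satisfying EF coin: {Refund, Change, Dispense, Idle, Select, Coin}.
States satisfying AG EF coin: {Refund, Change, Dispense, Idle, Select, Coin}.

{Refund, Change, Dispense, Idle, Select, Coin}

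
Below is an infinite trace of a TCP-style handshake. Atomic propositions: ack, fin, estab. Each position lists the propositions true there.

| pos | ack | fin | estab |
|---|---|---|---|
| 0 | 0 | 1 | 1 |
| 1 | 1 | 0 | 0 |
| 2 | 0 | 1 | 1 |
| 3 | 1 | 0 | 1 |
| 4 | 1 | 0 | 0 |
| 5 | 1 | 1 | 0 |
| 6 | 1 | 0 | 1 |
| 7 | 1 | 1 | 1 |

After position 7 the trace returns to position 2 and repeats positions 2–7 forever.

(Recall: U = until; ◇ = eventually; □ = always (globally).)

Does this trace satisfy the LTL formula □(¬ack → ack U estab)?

Holds

¬ack → ack U estab holds at every position 0..7, and those are all positions ever visited, so □(¬ack → ack U estab) holds.
Positions where ¬ack holds: 0, 2.
Check ack U estab at each: 0→ok, 2→ok.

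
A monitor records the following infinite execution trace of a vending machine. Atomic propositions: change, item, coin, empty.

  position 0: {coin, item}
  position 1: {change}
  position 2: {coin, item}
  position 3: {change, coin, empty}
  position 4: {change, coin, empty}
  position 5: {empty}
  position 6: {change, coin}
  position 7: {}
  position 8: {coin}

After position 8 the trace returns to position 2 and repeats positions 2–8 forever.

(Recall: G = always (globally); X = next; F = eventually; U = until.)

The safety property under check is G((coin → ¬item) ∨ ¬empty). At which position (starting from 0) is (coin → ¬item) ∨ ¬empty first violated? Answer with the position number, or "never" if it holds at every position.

(coin → ¬item) ∨ ¬empty holds at every position 0..8, and those are all the positions the trace ever visits, so the invariant G((coin → ¬item) ∨ ¬empty) is never violated.

never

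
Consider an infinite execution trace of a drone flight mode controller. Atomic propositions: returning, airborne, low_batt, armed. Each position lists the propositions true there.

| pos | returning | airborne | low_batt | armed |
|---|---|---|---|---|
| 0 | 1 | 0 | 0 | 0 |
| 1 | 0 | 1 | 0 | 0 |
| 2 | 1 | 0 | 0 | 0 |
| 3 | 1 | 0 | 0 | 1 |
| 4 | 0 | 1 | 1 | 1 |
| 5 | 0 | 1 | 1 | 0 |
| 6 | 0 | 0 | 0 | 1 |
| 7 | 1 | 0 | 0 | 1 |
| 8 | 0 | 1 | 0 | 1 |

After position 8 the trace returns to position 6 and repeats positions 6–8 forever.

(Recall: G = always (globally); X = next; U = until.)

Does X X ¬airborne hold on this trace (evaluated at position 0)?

Holds

The position after 0 is 1; X ¬airborne is true there.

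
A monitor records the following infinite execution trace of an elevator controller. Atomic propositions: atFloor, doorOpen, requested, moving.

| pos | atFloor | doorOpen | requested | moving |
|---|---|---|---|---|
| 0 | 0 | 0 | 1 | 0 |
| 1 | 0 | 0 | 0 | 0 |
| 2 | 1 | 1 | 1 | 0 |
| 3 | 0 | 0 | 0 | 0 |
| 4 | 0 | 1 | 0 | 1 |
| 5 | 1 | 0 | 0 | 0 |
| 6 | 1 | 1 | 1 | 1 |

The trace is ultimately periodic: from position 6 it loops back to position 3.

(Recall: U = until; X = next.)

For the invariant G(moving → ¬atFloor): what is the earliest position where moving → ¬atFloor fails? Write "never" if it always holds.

6

Check moving → ¬atFloor at each position in order: 0 ✓, 1 ✓, 2 ✓, 3 ✓, 4 ✓, 5 ✓.
At position 6 the labels are {atFloor, doorOpen, moving, requested}, so moving → ¬atFloor is false there. This is the first violation.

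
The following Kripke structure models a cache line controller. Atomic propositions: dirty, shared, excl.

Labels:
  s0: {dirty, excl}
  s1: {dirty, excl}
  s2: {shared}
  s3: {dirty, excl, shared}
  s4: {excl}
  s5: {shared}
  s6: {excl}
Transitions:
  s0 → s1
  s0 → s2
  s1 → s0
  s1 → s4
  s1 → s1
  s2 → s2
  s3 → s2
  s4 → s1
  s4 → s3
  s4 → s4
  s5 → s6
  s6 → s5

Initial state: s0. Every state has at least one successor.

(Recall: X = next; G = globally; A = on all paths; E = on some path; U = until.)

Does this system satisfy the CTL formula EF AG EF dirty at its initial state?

States satisfying AG EF dirty: ∅.
States satisfying EF AG EF dirty: ∅.
No suitable path/successor from s0 witnesses the formula.
s0 ∉ Sat(EF AG EF dirty).

Violated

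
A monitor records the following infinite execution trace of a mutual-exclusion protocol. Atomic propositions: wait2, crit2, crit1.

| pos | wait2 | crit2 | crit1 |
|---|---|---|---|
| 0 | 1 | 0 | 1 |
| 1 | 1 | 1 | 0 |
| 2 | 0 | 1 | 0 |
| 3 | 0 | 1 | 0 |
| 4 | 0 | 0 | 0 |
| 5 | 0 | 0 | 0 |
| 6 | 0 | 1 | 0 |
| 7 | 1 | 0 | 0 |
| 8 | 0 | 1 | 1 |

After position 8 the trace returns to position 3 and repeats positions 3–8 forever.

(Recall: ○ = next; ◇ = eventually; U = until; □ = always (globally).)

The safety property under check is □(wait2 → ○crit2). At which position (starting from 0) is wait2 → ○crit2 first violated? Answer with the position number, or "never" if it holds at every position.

wait2 → ○crit2 holds at every position 0..8, and those are all the positions the trace ever visits, so the invariant □(wait2 → ○crit2) is never violated.

never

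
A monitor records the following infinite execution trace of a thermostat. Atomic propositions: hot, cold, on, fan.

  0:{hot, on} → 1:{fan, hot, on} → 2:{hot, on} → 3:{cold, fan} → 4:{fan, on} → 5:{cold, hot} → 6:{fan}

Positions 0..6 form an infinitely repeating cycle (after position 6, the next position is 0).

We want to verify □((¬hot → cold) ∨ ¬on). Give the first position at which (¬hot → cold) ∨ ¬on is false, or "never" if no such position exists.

4

Check (¬hot → cold) ∨ ¬on at each position in order: 0 ✓, 1 ✓, 2 ✓, 3 ✓.
At position 4 the labels are {fan, on}, so (¬hot → cold) ∨ ¬on is false there. This is the first violation.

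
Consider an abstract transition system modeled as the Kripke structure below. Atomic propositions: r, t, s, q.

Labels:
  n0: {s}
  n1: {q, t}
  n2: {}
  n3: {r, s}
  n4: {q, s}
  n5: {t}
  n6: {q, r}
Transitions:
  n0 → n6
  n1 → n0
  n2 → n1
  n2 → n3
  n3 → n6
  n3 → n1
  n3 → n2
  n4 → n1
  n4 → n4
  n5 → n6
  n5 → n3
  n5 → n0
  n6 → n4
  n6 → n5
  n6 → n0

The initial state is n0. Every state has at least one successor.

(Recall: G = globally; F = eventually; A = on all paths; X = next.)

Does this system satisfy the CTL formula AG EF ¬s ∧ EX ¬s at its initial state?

States satisfying EF ¬s: {n0, n1, n2, n3, n4, n5, n6}.
States satisfying AG EF ¬s: {n0, n1, n2, n3, n4, n5, n6}.
States satisfying ¬s: {n1, n2, n5, n6}.
States satisfying EX ¬s: {n0, n2, n3, n4, n5, n6}.
States satisfying AG EF ¬s ∧ EX ¬s: {n0, n2, n3, n4, n5, n6}.
n0 ∈ Sat(AG EF ¬s ∧ EX ¬s).

Satisfied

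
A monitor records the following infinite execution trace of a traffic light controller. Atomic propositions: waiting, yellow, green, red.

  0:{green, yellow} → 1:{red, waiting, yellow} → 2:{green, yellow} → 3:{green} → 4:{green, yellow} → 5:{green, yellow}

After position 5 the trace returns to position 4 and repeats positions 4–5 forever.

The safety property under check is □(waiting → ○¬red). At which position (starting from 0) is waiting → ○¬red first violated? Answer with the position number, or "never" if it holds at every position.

waiting → ○¬red holds at every position 0..5, and those are all the positions the trace ever visits, so the invariant □(waiting → ○¬red) is never violated.

never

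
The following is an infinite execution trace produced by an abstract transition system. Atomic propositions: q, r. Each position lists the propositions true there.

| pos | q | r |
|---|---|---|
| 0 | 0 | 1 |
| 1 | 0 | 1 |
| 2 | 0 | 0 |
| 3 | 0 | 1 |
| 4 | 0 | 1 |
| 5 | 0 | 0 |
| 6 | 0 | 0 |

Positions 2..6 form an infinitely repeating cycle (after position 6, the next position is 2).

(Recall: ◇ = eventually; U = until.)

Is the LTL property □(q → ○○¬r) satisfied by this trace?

q → ○○¬r holds at every position 0..6, and those are all positions ever visited, so □(q → ○○¬r) holds.

Holds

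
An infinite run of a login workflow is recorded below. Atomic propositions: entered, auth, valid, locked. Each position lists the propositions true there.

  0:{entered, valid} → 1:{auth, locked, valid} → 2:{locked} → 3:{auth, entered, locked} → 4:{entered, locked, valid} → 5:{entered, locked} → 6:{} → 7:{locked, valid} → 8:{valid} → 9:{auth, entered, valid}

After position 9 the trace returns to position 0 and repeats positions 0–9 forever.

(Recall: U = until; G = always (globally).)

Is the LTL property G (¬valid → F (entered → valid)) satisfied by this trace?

¬valid → F (entered → valid) holds at every position 0..9, and those are all positions ever visited, so G (¬valid → F (entered → valid)) holds.
Positions where ¬valid holds: 2, 3, 5, 6.
Check F (entered → valid) at each: 2→ok, 3→ok, 5→ok, 6→ok.

Holds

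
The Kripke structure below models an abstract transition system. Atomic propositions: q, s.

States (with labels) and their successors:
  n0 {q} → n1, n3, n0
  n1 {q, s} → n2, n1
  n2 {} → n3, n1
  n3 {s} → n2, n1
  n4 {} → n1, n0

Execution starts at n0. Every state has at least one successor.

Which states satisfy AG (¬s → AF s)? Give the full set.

{n1, n2, n3}

States satisfying ¬s → AF s: {n1, n2, n3}.
States satisfying AG (¬s → AF s): {n1, n2, n3}.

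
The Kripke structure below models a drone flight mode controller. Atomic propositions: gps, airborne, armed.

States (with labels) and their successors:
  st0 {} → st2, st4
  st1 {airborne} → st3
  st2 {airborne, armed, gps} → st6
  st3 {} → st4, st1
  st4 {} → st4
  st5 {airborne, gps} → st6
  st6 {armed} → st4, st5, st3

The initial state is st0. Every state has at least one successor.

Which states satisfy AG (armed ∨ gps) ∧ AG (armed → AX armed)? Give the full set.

none

States satisfying armed ∨ gps: {st2, st5, st6}.
States satisfying AG (armed ∨ gps): ∅.
States satisfying armed → AX armed: {st0, st1, st2, st3, st4, st5}.
States satisfying AG (armed → AX armed): {st1, st3, st4}.
States satisfying AG (armed ∨ gps) ∧ AG (armed → AX armed): ∅.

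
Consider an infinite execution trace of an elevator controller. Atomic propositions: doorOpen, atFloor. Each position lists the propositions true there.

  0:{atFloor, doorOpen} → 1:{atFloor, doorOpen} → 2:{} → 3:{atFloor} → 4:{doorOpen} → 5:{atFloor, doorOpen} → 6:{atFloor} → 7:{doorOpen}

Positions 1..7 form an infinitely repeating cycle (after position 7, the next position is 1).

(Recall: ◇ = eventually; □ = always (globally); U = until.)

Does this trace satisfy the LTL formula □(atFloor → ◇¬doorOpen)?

atFloor → ◇¬doorOpen holds at every position 0..7, and those are all positions ever visited, so □(atFloor → ◇¬doorOpen) holds.
Positions where atFloor holds: 0, 1, 3, 5, 6.
Check ◇¬doorOpen at each: 0→ok, 1→ok, 3→ok, 5→ok, 6→ok.

Yes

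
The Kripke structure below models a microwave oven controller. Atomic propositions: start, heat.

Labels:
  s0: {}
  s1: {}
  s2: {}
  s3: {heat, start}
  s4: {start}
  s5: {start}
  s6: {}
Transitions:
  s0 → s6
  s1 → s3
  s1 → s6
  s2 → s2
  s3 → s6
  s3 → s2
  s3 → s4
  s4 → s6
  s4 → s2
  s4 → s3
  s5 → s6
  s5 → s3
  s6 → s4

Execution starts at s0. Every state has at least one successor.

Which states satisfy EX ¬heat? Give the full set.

States satisfying ¬heat: {s0, s1, s2, s4, s5, s6}.
States satisfying EX ¬heat: {s0, s1, s2, s3, s4, s5, s6}.

{s0, s1, s2, s3, s4, s5, s6}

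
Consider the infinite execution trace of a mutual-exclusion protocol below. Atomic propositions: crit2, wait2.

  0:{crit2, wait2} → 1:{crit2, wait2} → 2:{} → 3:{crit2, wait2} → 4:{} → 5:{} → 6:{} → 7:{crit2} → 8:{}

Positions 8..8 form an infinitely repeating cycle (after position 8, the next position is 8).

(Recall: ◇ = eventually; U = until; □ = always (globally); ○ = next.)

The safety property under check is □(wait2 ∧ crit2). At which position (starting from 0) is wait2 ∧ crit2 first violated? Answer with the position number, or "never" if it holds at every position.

2

Check wait2 ∧ crit2 at each position in order: 0 ✓, 1 ✓.
At position 2 the labels are {}, so wait2 ∧ crit2 is false there. This is the first violation.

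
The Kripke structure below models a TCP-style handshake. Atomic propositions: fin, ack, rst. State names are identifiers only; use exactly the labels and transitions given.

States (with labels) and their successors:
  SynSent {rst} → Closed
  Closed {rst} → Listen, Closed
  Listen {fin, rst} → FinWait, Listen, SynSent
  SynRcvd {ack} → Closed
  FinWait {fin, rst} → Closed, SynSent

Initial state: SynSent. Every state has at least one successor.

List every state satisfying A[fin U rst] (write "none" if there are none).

States satisfying fin: {Listen, FinWait}.
States satisfying rst: {SynSent, Closed, Listen, FinWait}.
States satisfying A[fin U rst]: {SynSent, Closed, Listen, FinWait}.

{SynSent, Closed, Listen, FinWait}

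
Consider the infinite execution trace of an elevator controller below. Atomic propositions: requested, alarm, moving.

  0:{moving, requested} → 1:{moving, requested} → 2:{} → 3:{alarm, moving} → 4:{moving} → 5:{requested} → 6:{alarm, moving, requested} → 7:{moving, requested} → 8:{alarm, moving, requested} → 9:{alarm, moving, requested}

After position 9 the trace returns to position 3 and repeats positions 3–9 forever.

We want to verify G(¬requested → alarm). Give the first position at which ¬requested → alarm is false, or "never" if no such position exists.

Check ¬requested → alarm at each position in order: 0 ✓, 1 ✓.
At position 2 the labels are {}, so ¬requested → alarm is false there. This is the first violation.

2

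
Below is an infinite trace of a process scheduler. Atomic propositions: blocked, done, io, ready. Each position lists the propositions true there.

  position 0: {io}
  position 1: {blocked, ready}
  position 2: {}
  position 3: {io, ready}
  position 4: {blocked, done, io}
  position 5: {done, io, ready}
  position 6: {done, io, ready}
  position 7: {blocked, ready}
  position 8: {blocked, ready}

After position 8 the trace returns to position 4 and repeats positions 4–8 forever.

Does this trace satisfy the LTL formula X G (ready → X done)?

The position after 0 is 1; G (ready → X done) is false there.

Violated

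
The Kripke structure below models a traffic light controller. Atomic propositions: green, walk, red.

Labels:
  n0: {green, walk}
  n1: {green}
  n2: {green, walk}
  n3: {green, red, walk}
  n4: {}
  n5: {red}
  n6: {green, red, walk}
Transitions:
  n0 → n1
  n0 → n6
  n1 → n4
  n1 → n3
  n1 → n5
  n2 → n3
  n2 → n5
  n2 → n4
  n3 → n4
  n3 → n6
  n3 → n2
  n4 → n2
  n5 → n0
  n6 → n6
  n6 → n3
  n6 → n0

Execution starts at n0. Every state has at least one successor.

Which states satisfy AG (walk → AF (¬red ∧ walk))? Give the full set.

States satisfying walk → AF (¬red ∧ walk): {n0, n1, n2, n4, n5}.
States satisfying AG (walk → AF (¬red ∧ walk)): ∅.

none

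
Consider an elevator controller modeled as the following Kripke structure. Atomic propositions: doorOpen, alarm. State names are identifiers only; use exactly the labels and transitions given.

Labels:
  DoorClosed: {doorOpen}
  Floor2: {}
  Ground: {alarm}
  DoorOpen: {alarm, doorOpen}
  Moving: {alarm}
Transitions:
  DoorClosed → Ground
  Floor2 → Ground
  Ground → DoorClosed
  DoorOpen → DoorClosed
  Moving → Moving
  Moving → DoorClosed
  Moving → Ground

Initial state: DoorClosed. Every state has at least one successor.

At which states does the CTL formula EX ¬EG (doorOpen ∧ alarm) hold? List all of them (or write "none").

States satisfying ¬EG (doorOpen ∧ alarm): {DoorClosed, Floor2, Ground, DoorOpen, Moving}.
States satisfying EX ¬EG (doorOpen ∧ alarm): {DoorClosed, Floor2, Ground, DoorOpen, Moving}.

{DoorClosed, Floor2, Ground, DoorOpen, Moving}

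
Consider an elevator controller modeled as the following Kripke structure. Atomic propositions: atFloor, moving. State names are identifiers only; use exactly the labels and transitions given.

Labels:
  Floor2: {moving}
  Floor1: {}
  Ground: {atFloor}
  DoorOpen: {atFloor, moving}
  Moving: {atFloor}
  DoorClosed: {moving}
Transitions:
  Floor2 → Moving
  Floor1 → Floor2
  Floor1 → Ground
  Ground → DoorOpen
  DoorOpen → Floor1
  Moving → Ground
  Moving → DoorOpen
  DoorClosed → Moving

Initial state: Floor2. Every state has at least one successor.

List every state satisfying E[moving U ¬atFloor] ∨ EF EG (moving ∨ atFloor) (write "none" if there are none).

States satisfying moving: {Floor2, DoorOpen, DoorClosed}.
States satisfying ¬atFloor: {Floor2, Floor1, DoorClosed}.
States satisfying E[moving U ¬atFloor]: {Floor2, Floor1, DoorOpen, DoorClosed}.
States satisfying EG (moving ∨ atFloor): ∅.
States satisfying EF EG (moving ∨ atFloor): ∅.
States satisfying E[moving U ¬atFloor] ∨ EF EG (moving ∨ atFloor): {Floor2, Floor1, DoorOpen, DoorClosed}.

{Floor2, Floor1, DoorOpen, DoorClosed}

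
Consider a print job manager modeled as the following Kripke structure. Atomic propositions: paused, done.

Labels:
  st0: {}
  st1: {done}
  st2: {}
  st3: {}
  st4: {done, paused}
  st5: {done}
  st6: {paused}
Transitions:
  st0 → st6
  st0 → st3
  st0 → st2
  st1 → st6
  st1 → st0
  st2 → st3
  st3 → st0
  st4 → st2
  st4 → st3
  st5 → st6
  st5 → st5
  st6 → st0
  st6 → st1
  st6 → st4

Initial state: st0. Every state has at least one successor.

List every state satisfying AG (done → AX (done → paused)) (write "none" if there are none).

States satisfying done → AX (done → paused): {st0, st1, st2, st3, st4, st6}.
States satisfying AG (done → AX (done → paused)): {st0, st1, st2, st3, st4, st6}.

{st0, st1, st2, st3, st4, st6}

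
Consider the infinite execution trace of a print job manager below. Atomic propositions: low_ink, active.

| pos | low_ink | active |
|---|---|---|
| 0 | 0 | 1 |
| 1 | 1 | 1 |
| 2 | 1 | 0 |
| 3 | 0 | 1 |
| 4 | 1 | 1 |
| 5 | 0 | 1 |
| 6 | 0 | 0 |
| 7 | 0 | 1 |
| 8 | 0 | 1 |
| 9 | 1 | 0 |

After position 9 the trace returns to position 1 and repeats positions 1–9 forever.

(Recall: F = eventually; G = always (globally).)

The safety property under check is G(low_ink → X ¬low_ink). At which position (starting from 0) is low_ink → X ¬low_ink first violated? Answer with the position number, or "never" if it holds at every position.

Check low_ink → X ¬low_ink at each position in order: 0 ✓.
At position 1 the labels are {active, low_ink} and the next position 2 has {low_ink}, so low_ink → X ¬low_ink is false there. This is the first violation.

1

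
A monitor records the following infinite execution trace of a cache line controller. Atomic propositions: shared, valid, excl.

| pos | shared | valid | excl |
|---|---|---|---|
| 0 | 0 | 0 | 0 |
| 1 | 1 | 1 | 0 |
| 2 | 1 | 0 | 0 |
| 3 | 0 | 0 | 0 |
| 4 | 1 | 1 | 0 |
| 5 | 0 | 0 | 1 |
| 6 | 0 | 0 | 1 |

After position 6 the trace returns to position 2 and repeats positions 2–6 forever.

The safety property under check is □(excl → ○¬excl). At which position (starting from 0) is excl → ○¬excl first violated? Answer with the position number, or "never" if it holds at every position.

5

Check excl → ○¬excl at each position in order: 0 ✓, 1 ✓, 2 ✓, 3 ✓, 4 ✓.
At position 5 the labels are {excl} and the next position 6 has {excl}, so excl → ○¬excl is false there. This is the first violation.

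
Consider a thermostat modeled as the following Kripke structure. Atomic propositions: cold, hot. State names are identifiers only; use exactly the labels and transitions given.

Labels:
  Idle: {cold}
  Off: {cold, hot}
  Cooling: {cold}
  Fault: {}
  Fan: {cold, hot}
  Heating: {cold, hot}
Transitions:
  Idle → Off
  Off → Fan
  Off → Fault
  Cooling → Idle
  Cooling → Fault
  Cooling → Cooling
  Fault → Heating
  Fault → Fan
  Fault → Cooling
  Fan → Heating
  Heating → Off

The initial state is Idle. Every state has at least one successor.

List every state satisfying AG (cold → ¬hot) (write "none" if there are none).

none

States satisfying cold → ¬hot: {Idle, Cooling, Fault}.
States satisfying AG (cold → ¬hot): ∅.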